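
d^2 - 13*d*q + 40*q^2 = (d - 8*q)*(d - 5*q)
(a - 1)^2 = a^2 - 2*a + 1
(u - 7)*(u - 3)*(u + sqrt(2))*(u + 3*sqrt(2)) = u^4 - 10*u^3 + 4*sqrt(2)*u^3 - 40*sqrt(2)*u^2 + 27*u^2 - 60*u + 84*sqrt(2)*u + 126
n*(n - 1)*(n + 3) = n^3 + 2*n^2 - 3*n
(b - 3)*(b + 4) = b^2 + b - 12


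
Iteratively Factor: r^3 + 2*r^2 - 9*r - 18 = (r + 3)*(r^2 - r - 6) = (r - 3)*(r + 3)*(r + 2)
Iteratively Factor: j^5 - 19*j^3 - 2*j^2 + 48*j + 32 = (j - 2)*(j^4 + 2*j^3 - 15*j^2 - 32*j - 16) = (j - 2)*(j + 1)*(j^3 + j^2 - 16*j - 16) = (j - 2)*(j + 1)*(j + 4)*(j^2 - 3*j - 4) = (j - 4)*(j - 2)*(j + 1)*(j + 4)*(j + 1)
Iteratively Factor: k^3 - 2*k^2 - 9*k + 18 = (k - 3)*(k^2 + k - 6) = (k - 3)*(k - 2)*(k + 3)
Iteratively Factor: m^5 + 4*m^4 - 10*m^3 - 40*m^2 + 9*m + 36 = (m + 4)*(m^4 - 10*m^2 + 9) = (m - 3)*(m + 4)*(m^3 + 3*m^2 - m - 3) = (m - 3)*(m - 1)*(m + 4)*(m^2 + 4*m + 3) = (m - 3)*(m - 1)*(m + 1)*(m + 4)*(m + 3)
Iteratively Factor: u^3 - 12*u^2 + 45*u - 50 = (u - 5)*(u^2 - 7*u + 10) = (u - 5)^2*(u - 2)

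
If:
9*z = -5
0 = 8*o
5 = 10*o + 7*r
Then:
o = 0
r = 5/7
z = -5/9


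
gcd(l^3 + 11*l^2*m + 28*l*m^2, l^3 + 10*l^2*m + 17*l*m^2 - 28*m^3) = l^2 + 11*l*m + 28*m^2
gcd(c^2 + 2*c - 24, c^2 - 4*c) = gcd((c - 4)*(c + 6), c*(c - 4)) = c - 4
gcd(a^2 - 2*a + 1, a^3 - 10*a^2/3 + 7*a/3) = a - 1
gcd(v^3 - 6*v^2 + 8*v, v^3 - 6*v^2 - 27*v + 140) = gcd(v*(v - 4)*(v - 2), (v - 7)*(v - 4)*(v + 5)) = v - 4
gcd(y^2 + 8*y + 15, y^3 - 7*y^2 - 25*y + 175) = y + 5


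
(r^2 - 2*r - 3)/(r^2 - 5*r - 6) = (r - 3)/(r - 6)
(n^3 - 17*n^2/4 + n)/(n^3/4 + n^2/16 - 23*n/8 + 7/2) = 4*n*(4*n^2 - 17*n + 4)/(4*n^3 + n^2 - 46*n + 56)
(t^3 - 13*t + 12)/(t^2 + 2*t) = (t^3 - 13*t + 12)/(t*(t + 2))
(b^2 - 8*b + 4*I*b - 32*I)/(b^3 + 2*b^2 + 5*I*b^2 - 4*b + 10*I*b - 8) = (b - 8)/(b^2 + b*(2 + I) + 2*I)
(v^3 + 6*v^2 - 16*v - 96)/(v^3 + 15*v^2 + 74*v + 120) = (v - 4)/(v + 5)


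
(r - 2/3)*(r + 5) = r^2 + 13*r/3 - 10/3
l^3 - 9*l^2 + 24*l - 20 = (l - 5)*(l - 2)^2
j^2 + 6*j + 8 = (j + 2)*(j + 4)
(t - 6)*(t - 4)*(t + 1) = t^3 - 9*t^2 + 14*t + 24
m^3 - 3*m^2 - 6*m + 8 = (m - 4)*(m - 1)*(m + 2)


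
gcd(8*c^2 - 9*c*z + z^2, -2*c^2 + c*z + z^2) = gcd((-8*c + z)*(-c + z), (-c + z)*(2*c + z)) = -c + z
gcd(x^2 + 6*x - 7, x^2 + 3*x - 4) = x - 1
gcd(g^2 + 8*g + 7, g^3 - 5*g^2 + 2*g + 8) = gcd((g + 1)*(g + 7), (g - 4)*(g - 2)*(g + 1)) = g + 1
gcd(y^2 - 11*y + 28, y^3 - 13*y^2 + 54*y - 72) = y - 4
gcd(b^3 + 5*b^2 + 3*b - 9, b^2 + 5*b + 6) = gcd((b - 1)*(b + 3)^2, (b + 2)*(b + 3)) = b + 3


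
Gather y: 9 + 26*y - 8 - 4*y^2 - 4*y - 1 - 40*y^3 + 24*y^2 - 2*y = -40*y^3 + 20*y^2 + 20*y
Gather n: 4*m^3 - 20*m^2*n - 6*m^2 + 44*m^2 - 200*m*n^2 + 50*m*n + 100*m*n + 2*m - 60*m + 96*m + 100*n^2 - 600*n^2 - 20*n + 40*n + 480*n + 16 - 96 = 4*m^3 + 38*m^2 + 38*m + n^2*(-200*m - 500) + n*(-20*m^2 + 150*m + 500) - 80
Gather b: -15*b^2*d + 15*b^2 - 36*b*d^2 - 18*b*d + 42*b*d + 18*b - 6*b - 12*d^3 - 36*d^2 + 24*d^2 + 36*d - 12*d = b^2*(15 - 15*d) + b*(-36*d^2 + 24*d + 12) - 12*d^3 - 12*d^2 + 24*d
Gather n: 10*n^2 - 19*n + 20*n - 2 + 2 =10*n^2 + n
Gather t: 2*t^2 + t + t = 2*t^2 + 2*t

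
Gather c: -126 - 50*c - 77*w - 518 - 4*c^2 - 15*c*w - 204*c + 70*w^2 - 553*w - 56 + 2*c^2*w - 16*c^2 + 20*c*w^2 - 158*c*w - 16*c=c^2*(2*w - 20) + c*(20*w^2 - 173*w - 270) + 70*w^2 - 630*w - 700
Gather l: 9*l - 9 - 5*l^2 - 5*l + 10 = -5*l^2 + 4*l + 1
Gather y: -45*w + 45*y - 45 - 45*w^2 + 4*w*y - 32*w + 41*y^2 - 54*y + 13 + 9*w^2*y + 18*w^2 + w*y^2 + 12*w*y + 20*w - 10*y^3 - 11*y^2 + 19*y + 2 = -27*w^2 - 57*w - 10*y^3 + y^2*(w + 30) + y*(9*w^2 + 16*w + 10) - 30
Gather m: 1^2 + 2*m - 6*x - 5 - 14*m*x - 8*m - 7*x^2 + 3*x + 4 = m*(-14*x - 6) - 7*x^2 - 3*x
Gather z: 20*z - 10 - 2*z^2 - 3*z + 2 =-2*z^2 + 17*z - 8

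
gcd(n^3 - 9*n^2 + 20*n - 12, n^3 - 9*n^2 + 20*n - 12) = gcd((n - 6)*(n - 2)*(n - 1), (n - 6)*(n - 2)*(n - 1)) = n^3 - 9*n^2 + 20*n - 12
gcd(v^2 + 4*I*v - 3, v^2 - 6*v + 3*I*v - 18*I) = v + 3*I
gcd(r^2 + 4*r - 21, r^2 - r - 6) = r - 3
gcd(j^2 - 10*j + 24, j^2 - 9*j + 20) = j - 4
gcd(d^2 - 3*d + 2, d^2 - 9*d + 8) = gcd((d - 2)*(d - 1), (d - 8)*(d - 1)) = d - 1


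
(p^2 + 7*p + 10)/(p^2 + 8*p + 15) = (p + 2)/(p + 3)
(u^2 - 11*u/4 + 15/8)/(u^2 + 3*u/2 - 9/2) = (u - 5/4)/(u + 3)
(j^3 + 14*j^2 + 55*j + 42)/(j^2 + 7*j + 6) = j + 7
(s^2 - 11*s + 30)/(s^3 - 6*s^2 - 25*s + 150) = 1/(s + 5)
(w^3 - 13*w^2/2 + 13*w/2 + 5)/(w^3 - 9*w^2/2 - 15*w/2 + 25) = (2*w + 1)/(2*w + 5)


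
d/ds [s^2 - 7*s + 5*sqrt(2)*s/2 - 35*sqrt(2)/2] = 2*s - 7 + 5*sqrt(2)/2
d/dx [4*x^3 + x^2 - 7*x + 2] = 12*x^2 + 2*x - 7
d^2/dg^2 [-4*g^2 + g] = -8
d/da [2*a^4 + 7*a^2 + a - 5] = 8*a^3 + 14*a + 1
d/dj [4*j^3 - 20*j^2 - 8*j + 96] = 12*j^2 - 40*j - 8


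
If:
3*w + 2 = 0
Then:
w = -2/3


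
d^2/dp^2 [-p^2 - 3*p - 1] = -2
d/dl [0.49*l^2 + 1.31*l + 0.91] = 0.98*l + 1.31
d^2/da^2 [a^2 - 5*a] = 2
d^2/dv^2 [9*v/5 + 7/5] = 0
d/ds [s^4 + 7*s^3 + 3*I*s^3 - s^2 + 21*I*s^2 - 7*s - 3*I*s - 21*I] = 4*s^3 + s^2*(21 + 9*I) + s*(-2 + 42*I) - 7 - 3*I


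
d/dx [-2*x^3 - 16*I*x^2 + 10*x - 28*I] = -6*x^2 - 32*I*x + 10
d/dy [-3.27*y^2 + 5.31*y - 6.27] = 5.31 - 6.54*y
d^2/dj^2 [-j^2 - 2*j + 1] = -2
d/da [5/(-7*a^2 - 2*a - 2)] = 10*(7*a + 1)/(7*a^2 + 2*a + 2)^2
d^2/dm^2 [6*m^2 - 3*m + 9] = 12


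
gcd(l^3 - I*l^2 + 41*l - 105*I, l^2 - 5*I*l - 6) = l - 3*I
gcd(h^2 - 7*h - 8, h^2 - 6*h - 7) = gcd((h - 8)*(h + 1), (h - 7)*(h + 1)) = h + 1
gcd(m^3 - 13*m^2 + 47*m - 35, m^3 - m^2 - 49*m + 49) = m^2 - 8*m + 7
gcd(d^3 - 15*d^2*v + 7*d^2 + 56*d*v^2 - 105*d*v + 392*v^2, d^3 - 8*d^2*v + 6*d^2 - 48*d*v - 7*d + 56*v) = -d^2 + 8*d*v - 7*d + 56*v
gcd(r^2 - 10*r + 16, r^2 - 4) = r - 2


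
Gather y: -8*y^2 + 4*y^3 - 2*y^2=4*y^3 - 10*y^2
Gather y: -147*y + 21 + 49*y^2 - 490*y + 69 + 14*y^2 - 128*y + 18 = 63*y^2 - 765*y + 108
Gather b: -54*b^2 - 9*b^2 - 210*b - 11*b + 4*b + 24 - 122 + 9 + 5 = -63*b^2 - 217*b - 84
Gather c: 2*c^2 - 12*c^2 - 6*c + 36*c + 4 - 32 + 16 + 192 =-10*c^2 + 30*c + 180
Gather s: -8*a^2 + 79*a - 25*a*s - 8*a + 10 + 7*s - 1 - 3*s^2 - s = -8*a^2 + 71*a - 3*s^2 + s*(6 - 25*a) + 9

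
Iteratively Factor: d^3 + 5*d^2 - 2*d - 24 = (d + 3)*(d^2 + 2*d - 8) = (d - 2)*(d + 3)*(d + 4)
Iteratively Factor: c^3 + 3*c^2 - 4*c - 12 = (c - 2)*(c^2 + 5*c + 6) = (c - 2)*(c + 3)*(c + 2)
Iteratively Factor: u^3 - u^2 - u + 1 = (u + 1)*(u^2 - 2*u + 1) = (u - 1)*(u + 1)*(u - 1)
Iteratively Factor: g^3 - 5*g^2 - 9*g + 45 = (g + 3)*(g^2 - 8*g + 15) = (g - 5)*(g + 3)*(g - 3)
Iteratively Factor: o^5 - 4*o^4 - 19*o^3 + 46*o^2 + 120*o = (o)*(o^4 - 4*o^3 - 19*o^2 + 46*o + 120) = o*(o - 5)*(o^3 + o^2 - 14*o - 24) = o*(o - 5)*(o - 4)*(o^2 + 5*o + 6) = o*(o - 5)*(o - 4)*(o + 3)*(o + 2)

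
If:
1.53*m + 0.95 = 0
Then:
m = -0.62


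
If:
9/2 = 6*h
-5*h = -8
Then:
No Solution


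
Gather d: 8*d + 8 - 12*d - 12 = -4*d - 4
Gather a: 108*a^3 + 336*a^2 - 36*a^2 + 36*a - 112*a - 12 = 108*a^3 + 300*a^2 - 76*a - 12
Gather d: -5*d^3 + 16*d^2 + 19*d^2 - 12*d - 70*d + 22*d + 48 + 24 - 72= -5*d^3 + 35*d^2 - 60*d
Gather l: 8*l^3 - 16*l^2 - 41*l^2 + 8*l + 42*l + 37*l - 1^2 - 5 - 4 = 8*l^3 - 57*l^2 + 87*l - 10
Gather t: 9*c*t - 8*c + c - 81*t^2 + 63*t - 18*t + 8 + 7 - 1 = -7*c - 81*t^2 + t*(9*c + 45) + 14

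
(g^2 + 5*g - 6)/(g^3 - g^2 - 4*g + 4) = (g + 6)/(g^2 - 4)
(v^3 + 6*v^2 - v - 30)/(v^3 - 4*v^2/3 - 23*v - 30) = 3*(v^2 + 3*v - 10)/(3*v^2 - 13*v - 30)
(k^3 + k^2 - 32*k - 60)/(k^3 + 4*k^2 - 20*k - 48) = (k^2 - k - 30)/(k^2 + 2*k - 24)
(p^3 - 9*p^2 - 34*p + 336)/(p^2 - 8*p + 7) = (p^2 - 2*p - 48)/(p - 1)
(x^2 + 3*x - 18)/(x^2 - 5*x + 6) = (x + 6)/(x - 2)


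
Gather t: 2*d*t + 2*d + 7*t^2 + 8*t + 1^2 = 2*d + 7*t^2 + t*(2*d + 8) + 1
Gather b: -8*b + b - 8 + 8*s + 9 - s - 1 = -7*b + 7*s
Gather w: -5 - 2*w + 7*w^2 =7*w^2 - 2*w - 5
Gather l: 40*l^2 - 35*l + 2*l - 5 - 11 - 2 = 40*l^2 - 33*l - 18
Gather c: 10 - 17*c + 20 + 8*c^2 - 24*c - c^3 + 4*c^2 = -c^3 + 12*c^2 - 41*c + 30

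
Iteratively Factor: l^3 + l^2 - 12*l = (l + 4)*(l^2 - 3*l) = l*(l + 4)*(l - 3)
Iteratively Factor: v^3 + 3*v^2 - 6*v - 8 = (v + 4)*(v^2 - v - 2) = (v + 1)*(v + 4)*(v - 2)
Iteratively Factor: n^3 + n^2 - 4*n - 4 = (n - 2)*(n^2 + 3*n + 2) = (n - 2)*(n + 2)*(n + 1)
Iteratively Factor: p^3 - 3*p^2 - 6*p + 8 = (p + 2)*(p^2 - 5*p + 4) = (p - 4)*(p + 2)*(p - 1)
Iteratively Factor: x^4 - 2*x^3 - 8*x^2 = (x)*(x^3 - 2*x^2 - 8*x) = x*(x - 4)*(x^2 + 2*x) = x^2*(x - 4)*(x + 2)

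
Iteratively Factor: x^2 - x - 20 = (x - 5)*(x + 4)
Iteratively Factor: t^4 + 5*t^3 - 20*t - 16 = (t + 4)*(t^3 + t^2 - 4*t - 4) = (t - 2)*(t + 4)*(t^2 + 3*t + 2) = (t - 2)*(t + 1)*(t + 4)*(t + 2)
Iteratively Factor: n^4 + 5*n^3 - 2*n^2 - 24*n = (n)*(n^3 + 5*n^2 - 2*n - 24) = n*(n + 3)*(n^2 + 2*n - 8) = n*(n - 2)*(n + 3)*(n + 4)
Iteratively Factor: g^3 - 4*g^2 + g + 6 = (g - 3)*(g^2 - g - 2) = (g - 3)*(g + 1)*(g - 2)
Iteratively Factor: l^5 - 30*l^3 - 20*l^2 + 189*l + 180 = (l + 1)*(l^4 - l^3 - 29*l^2 + 9*l + 180) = (l + 1)*(l + 3)*(l^3 - 4*l^2 - 17*l + 60) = (l + 1)*(l + 3)*(l + 4)*(l^2 - 8*l + 15) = (l - 5)*(l + 1)*(l + 3)*(l + 4)*(l - 3)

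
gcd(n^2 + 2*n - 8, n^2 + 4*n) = n + 4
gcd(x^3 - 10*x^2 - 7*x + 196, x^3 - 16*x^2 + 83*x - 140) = x - 7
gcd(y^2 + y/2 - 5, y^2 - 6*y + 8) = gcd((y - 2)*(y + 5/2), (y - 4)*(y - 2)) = y - 2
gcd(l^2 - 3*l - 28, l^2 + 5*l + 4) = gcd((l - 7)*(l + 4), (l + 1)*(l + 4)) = l + 4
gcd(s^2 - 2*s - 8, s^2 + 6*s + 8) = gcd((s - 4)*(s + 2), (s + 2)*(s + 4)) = s + 2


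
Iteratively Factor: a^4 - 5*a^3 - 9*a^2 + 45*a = (a - 3)*(a^3 - 2*a^2 - 15*a) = (a - 5)*(a - 3)*(a^2 + 3*a) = (a - 5)*(a - 3)*(a + 3)*(a)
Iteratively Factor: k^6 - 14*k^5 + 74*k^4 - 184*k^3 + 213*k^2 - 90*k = (k - 2)*(k^5 - 12*k^4 + 50*k^3 - 84*k^2 + 45*k) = k*(k - 2)*(k^4 - 12*k^3 + 50*k^2 - 84*k + 45) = k*(k - 3)*(k - 2)*(k^3 - 9*k^2 + 23*k - 15) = k*(k - 3)*(k - 2)*(k - 1)*(k^2 - 8*k + 15) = k*(k - 3)^2*(k - 2)*(k - 1)*(k - 5)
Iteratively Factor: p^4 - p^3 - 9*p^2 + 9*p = (p)*(p^3 - p^2 - 9*p + 9) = p*(p + 3)*(p^2 - 4*p + 3) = p*(p - 1)*(p + 3)*(p - 3)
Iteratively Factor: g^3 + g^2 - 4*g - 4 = (g + 1)*(g^2 - 4) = (g - 2)*(g + 1)*(g + 2)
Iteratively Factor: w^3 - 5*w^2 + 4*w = (w - 1)*(w^2 - 4*w) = (w - 4)*(w - 1)*(w)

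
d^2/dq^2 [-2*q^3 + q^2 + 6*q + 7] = 2 - 12*q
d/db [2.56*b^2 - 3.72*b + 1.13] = 5.12*b - 3.72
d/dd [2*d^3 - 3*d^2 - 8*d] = 6*d^2 - 6*d - 8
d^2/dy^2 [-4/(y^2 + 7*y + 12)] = 8*(y^2 + 7*y - (2*y + 7)^2 + 12)/(y^2 + 7*y + 12)^3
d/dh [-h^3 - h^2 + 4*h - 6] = -3*h^2 - 2*h + 4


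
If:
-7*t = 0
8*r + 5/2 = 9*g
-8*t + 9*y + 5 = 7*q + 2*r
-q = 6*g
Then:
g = -12*y/53 - 15/106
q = 72*y/53 + 45/53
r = -27*y/106 - 25/53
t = 0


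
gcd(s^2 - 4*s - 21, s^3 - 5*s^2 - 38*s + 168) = s - 7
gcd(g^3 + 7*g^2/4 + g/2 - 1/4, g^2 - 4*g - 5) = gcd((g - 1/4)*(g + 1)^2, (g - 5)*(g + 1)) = g + 1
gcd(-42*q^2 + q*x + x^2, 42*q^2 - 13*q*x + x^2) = -6*q + x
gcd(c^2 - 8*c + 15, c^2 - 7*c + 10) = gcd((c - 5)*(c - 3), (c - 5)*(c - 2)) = c - 5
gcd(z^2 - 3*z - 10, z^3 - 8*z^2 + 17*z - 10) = z - 5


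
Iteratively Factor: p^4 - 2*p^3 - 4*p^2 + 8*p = (p - 2)*(p^3 - 4*p) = (p - 2)*(p + 2)*(p^2 - 2*p) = (p - 2)^2*(p + 2)*(p)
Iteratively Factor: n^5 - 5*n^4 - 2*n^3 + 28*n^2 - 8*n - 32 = (n + 1)*(n^4 - 6*n^3 + 4*n^2 + 24*n - 32) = (n + 1)*(n + 2)*(n^3 - 8*n^2 + 20*n - 16) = (n - 2)*(n + 1)*(n + 2)*(n^2 - 6*n + 8) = (n - 2)^2*(n + 1)*(n + 2)*(n - 4)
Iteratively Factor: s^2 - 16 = (s - 4)*(s + 4)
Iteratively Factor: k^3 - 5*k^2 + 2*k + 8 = (k - 2)*(k^2 - 3*k - 4) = (k - 2)*(k + 1)*(k - 4)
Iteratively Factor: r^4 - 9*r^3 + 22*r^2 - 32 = (r - 2)*(r^3 - 7*r^2 + 8*r + 16) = (r - 4)*(r - 2)*(r^2 - 3*r - 4) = (r - 4)^2*(r - 2)*(r + 1)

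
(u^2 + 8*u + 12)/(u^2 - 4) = (u + 6)/(u - 2)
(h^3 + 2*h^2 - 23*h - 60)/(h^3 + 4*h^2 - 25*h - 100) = (h + 3)/(h + 5)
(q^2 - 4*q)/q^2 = (q - 4)/q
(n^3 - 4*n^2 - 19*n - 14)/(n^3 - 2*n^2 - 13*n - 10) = (n - 7)/(n - 5)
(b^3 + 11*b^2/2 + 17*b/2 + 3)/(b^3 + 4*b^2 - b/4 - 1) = 2*(b^2 + 5*b + 6)/(2*b^2 + 7*b - 4)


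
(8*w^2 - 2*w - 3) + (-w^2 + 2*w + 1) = 7*w^2 - 2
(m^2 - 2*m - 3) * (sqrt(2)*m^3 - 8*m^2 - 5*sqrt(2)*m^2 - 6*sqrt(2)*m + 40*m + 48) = sqrt(2)*m^5 - 7*sqrt(2)*m^4 - 8*m^4 + sqrt(2)*m^3 + 56*m^3 - 8*m^2 + 27*sqrt(2)*m^2 - 216*m + 18*sqrt(2)*m - 144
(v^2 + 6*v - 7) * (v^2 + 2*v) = v^4 + 8*v^3 + 5*v^2 - 14*v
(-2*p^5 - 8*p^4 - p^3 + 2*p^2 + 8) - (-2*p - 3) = -2*p^5 - 8*p^4 - p^3 + 2*p^2 + 2*p + 11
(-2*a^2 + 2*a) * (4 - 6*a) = 12*a^3 - 20*a^2 + 8*a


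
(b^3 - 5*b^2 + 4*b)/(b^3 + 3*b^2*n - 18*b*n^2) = (b^2 - 5*b + 4)/(b^2 + 3*b*n - 18*n^2)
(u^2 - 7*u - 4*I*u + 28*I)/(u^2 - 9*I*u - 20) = (u - 7)/(u - 5*I)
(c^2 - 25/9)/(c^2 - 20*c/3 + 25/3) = (c + 5/3)/(c - 5)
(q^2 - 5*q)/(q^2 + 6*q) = (q - 5)/(q + 6)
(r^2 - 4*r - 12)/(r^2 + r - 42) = (r + 2)/(r + 7)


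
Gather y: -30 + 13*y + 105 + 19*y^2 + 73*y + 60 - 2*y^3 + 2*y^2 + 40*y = -2*y^3 + 21*y^2 + 126*y + 135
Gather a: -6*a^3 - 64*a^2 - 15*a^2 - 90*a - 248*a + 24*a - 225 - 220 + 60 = -6*a^3 - 79*a^2 - 314*a - 385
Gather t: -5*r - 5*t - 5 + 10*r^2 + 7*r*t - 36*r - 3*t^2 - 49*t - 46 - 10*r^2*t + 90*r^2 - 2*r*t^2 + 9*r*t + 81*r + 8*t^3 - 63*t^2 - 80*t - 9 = 100*r^2 + 40*r + 8*t^3 + t^2*(-2*r - 66) + t*(-10*r^2 + 16*r - 134) - 60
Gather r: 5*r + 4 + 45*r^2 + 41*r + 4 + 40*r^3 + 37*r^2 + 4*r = 40*r^3 + 82*r^2 + 50*r + 8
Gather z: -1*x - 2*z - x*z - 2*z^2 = -x - 2*z^2 + z*(-x - 2)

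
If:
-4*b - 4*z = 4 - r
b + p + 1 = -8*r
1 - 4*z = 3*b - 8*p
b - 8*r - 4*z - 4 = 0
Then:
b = -27/388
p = -241/388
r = -15/388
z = -1459/1552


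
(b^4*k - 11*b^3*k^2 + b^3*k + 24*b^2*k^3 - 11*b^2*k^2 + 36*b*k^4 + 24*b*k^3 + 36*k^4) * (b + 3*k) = b^5*k - 8*b^4*k^2 + b^4*k - 9*b^3*k^3 - 8*b^3*k^2 + 108*b^2*k^4 - 9*b^2*k^3 + 108*b*k^5 + 108*b*k^4 + 108*k^5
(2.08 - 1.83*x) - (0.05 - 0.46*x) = 2.03 - 1.37*x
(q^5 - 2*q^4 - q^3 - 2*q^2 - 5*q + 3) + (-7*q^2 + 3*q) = q^5 - 2*q^4 - q^3 - 9*q^2 - 2*q + 3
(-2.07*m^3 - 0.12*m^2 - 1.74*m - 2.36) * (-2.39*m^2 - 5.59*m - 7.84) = 4.9473*m^5 + 11.8581*m^4 + 21.0582*m^3 + 16.3078*m^2 + 26.834*m + 18.5024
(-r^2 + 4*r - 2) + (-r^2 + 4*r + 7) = -2*r^2 + 8*r + 5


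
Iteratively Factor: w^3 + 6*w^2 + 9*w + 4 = (w + 1)*(w^2 + 5*w + 4) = (w + 1)^2*(w + 4)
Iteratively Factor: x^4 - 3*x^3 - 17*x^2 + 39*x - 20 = (x - 5)*(x^3 + 2*x^2 - 7*x + 4) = (x - 5)*(x - 1)*(x^2 + 3*x - 4) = (x - 5)*(x - 1)*(x + 4)*(x - 1)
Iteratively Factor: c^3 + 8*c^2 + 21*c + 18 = (c + 3)*(c^2 + 5*c + 6) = (c + 2)*(c + 3)*(c + 3)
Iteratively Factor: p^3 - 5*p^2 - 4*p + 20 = (p + 2)*(p^2 - 7*p + 10) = (p - 2)*(p + 2)*(p - 5)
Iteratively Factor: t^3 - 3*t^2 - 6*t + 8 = (t + 2)*(t^2 - 5*t + 4) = (t - 1)*(t + 2)*(t - 4)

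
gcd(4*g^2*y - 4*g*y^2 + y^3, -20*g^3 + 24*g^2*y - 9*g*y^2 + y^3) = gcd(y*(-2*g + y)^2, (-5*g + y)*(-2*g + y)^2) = 4*g^2 - 4*g*y + y^2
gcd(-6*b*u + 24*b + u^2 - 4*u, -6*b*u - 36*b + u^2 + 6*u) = -6*b + u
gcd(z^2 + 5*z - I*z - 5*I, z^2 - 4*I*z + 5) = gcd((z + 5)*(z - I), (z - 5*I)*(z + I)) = 1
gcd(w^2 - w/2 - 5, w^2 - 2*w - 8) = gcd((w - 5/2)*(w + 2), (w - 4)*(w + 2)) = w + 2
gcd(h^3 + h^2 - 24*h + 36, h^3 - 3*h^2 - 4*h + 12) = h^2 - 5*h + 6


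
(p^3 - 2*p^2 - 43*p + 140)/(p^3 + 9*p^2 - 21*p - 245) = (p - 4)/(p + 7)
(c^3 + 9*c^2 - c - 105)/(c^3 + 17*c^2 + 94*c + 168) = (c^2 + 2*c - 15)/(c^2 + 10*c + 24)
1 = 1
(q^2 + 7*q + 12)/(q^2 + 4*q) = (q + 3)/q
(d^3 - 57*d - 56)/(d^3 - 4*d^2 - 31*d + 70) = (d^3 - 57*d - 56)/(d^3 - 4*d^2 - 31*d + 70)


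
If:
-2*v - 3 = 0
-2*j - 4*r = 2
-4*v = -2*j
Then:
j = -3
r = 1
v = -3/2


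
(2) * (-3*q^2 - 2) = -6*q^2 - 4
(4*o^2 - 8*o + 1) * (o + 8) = 4*o^3 + 24*o^2 - 63*o + 8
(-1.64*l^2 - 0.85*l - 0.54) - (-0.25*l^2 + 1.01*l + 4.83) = -1.39*l^2 - 1.86*l - 5.37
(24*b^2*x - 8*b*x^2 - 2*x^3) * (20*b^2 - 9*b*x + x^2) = 480*b^4*x - 376*b^3*x^2 + 56*b^2*x^3 + 10*b*x^4 - 2*x^5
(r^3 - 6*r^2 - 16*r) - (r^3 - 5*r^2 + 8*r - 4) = -r^2 - 24*r + 4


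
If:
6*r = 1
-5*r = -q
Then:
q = 5/6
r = 1/6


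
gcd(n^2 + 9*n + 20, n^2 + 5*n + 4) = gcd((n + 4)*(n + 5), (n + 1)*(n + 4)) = n + 4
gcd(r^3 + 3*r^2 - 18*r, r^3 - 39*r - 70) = 1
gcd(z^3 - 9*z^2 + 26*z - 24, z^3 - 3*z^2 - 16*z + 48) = z^2 - 7*z + 12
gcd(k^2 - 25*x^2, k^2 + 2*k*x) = 1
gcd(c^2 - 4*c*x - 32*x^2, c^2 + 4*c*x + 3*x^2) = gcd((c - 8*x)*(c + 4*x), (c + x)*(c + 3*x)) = 1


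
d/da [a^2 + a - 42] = 2*a + 1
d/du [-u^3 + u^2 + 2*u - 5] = -3*u^2 + 2*u + 2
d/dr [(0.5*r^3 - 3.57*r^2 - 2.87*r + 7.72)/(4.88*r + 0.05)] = (4.88*r^3 - 17.3466*r^2 - 0.356999999999999*r - 37.8171)/(23.8144*r^2 + 0.488*r + 0.0025)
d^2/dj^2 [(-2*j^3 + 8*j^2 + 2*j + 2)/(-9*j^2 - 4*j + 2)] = 4*(97*j^3 - 483*j^2 - 150*j - 58)/(729*j^6 + 972*j^5 - 54*j^4 - 368*j^3 + 12*j^2 + 48*j - 8)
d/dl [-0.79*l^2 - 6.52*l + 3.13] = -1.58*l - 6.52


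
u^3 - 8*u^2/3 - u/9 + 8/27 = (u - 8/3)*(u - 1/3)*(u + 1/3)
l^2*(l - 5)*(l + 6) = l^4 + l^3 - 30*l^2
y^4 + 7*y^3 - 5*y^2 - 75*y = y*(y - 3)*(y + 5)^2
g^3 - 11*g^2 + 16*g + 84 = (g - 7)*(g - 6)*(g + 2)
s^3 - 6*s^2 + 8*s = s*(s - 4)*(s - 2)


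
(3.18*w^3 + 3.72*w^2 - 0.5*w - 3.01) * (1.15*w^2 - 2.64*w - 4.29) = 3.657*w^5 - 4.1172*w^4 - 24.038*w^3 - 18.1003*w^2 + 10.0914*w + 12.9129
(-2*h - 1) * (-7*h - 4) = 14*h^2 + 15*h + 4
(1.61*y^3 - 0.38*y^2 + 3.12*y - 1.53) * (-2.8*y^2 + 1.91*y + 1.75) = -4.508*y^5 + 4.1391*y^4 - 6.6443*y^3 + 9.5782*y^2 + 2.5377*y - 2.6775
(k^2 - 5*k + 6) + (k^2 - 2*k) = 2*k^2 - 7*k + 6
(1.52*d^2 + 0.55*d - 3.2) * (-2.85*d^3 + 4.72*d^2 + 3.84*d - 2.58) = -4.332*d^5 + 5.6069*d^4 + 17.5528*d^3 - 16.9136*d^2 - 13.707*d + 8.256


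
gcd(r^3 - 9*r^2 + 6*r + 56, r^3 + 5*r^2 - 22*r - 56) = r^2 - 2*r - 8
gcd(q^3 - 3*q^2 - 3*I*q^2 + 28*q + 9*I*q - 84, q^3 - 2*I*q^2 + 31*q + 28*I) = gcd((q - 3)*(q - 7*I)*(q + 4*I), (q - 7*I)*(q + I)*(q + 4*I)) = q^2 - 3*I*q + 28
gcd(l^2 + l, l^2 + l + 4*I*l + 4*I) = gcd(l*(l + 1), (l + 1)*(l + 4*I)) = l + 1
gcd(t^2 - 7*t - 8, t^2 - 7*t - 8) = t^2 - 7*t - 8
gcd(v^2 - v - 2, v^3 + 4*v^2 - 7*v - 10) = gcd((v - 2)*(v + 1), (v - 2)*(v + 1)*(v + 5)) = v^2 - v - 2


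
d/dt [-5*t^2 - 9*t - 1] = -10*t - 9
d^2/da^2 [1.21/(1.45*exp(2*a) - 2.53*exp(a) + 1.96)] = ((3.0613 - 7.018*exp(a))*(1.45*exp(2*a) - 2.53*exp(a) + 1.96) + 1.21*(2.9*exp(a) - 2.53)*(5.8*exp(a) - 5.06)*exp(a))*exp(a)/(1.45*exp(2*a) - 2.53*exp(a) + 1.96)^3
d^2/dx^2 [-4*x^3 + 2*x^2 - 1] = 4 - 24*x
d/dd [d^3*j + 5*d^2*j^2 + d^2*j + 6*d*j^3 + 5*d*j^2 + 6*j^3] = j*(3*d^2 + 10*d*j + 2*d + 6*j^2 + 5*j)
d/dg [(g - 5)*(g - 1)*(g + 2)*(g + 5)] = 4*g^3 + 3*g^2 - 54*g - 25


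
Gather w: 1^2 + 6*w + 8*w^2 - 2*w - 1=8*w^2 + 4*w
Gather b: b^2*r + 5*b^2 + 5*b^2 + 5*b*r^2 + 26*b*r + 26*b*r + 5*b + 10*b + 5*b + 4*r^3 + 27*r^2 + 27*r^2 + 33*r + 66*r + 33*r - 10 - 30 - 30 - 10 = b^2*(r + 10) + b*(5*r^2 + 52*r + 20) + 4*r^3 + 54*r^2 + 132*r - 80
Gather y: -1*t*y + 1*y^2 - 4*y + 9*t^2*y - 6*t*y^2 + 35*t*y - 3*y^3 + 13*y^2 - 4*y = -3*y^3 + y^2*(14 - 6*t) + y*(9*t^2 + 34*t - 8)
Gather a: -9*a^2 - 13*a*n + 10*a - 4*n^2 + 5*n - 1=-9*a^2 + a*(10 - 13*n) - 4*n^2 + 5*n - 1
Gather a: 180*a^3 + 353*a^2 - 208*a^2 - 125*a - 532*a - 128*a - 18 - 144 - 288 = 180*a^3 + 145*a^2 - 785*a - 450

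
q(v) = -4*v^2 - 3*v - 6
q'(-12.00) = 93.00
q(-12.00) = -546.00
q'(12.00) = -99.00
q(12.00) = -618.00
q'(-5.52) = 41.16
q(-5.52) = -111.32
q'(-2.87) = 19.96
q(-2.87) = -30.34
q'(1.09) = -11.72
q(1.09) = -14.02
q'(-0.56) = 1.48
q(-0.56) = -5.57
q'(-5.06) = 37.48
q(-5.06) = -93.23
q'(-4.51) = 33.08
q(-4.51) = -73.83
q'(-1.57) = 9.56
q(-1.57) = -11.15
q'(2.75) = -25.00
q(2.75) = -44.50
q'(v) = -8*v - 3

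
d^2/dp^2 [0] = 0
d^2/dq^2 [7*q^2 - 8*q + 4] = 14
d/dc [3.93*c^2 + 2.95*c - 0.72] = 7.86*c + 2.95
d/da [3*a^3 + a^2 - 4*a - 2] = 9*a^2 + 2*a - 4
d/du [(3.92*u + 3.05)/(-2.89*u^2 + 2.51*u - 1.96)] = (11.3288*u^2 + 17.629*u - 15.3387)/(8.3521*u^4 - 14.5078*u^3 + 17.6289*u^2 - 9.8392*u + 3.8416)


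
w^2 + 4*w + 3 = (w + 1)*(w + 3)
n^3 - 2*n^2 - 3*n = n*(n - 3)*(n + 1)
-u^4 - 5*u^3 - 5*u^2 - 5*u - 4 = (u + 4)*(u - I)*(-I*u + 1)*(-I*u - I)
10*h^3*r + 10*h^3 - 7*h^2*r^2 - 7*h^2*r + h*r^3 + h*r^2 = (-5*h + r)*(-2*h + r)*(h*r + h)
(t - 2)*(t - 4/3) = t^2 - 10*t/3 + 8/3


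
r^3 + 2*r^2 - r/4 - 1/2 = (r - 1/2)*(r + 1/2)*(r + 2)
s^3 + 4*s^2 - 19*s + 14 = (s - 2)*(s - 1)*(s + 7)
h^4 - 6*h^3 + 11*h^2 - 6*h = h*(h - 3)*(h - 2)*(h - 1)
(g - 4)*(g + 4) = g^2 - 16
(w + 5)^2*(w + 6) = w^3 + 16*w^2 + 85*w + 150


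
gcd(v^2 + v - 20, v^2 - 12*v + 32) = v - 4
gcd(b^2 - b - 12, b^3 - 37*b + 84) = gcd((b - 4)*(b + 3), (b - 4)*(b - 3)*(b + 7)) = b - 4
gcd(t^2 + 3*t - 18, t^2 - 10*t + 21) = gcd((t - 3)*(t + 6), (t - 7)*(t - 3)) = t - 3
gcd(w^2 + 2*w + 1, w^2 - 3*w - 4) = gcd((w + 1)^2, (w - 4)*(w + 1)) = w + 1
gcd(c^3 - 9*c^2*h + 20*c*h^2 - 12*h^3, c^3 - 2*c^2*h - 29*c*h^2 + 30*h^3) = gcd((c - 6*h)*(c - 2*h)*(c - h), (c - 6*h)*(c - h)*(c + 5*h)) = c^2 - 7*c*h + 6*h^2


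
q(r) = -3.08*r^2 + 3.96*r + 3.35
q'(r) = 3.96 - 6.16*r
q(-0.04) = 3.19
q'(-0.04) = 4.21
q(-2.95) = -35.14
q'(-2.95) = 22.13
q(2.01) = -1.13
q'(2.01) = -8.42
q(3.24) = -16.15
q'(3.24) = -16.00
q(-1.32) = -7.24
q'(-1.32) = 12.09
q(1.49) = 2.41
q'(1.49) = -5.22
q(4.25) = -35.45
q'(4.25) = -22.22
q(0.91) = 4.40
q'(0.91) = -1.65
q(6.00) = -83.77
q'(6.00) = -33.00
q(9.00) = -210.49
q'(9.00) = -51.48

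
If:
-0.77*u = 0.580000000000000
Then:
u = -0.75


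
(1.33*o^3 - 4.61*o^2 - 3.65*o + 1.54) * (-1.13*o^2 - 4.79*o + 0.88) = -1.5029*o^5 - 1.1614*o^4 + 27.3768*o^3 + 11.6865*o^2 - 10.5886*o + 1.3552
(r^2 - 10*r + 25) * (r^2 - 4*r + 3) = r^4 - 14*r^3 + 68*r^2 - 130*r + 75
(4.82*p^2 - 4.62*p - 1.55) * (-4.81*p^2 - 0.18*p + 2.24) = -23.1842*p^4 + 21.3546*p^3 + 19.0839*p^2 - 10.0698*p - 3.472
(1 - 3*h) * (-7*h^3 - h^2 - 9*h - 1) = 21*h^4 - 4*h^3 + 26*h^2 - 6*h - 1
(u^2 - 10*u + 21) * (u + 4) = u^3 - 6*u^2 - 19*u + 84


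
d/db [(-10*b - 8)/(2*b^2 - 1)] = 2*(10*b^2 + 16*b + 5)/(4*b^4 - 4*b^2 + 1)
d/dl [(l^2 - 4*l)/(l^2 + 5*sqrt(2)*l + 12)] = (-l*(l - 4)*(2*l + 5*sqrt(2)) + 2*(l - 2)*(l^2 + 5*sqrt(2)*l + 12))/(l^2 + 5*sqrt(2)*l + 12)^2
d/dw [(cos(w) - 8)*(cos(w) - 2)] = 2*(5 - cos(w))*sin(w)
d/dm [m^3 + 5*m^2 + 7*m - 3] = 3*m^2 + 10*m + 7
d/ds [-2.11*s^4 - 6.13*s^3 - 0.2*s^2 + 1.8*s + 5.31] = -8.44*s^3 - 18.39*s^2 - 0.4*s + 1.8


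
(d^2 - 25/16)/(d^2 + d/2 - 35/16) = (4*d + 5)/(4*d + 7)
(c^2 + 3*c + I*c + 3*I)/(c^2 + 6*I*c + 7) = (c^2 + c*(3 + I) + 3*I)/(c^2 + 6*I*c + 7)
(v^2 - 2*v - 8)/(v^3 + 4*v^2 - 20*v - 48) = 1/(v + 6)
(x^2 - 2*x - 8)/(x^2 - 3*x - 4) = (x + 2)/(x + 1)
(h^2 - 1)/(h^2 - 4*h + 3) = (h + 1)/(h - 3)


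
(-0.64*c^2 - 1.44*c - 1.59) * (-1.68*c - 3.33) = 1.0752*c^3 + 4.5504*c^2 + 7.4664*c + 5.2947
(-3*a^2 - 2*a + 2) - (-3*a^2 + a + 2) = -3*a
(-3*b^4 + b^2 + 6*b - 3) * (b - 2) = -3*b^5 + 6*b^4 + b^3 + 4*b^2 - 15*b + 6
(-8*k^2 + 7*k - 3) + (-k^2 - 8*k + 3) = -9*k^2 - k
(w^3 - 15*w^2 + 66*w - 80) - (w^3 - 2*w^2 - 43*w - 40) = -13*w^2 + 109*w - 40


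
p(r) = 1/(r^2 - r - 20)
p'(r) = (1 - 2*r)/(r^2 - r - 20)^2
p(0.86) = -0.05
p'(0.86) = -0.00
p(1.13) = -0.05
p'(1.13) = -0.00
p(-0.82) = -0.05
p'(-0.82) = 0.01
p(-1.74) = -0.07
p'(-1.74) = 0.02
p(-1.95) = -0.07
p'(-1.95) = 0.02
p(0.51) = -0.05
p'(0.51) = -0.00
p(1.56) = -0.05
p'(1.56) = -0.01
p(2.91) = -0.07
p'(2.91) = -0.02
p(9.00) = 0.02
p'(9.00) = -0.00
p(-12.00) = 0.01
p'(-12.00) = 0.00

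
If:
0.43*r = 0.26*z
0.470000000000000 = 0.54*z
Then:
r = 0.53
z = 0.87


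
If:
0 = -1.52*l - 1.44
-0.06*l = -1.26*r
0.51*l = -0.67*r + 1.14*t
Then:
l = -0.95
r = -0.05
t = -0.45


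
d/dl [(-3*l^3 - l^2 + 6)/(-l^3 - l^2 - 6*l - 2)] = 2*(l^4 + 18*l^3 + 21*l^2 + 8*l + 18)/(l^6 + 2*l^5 + 13*l^4 + 16*l^3 + 40*l^2 + 24*l + 4)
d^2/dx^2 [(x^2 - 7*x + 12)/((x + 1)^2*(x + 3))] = 2*(x^4 - 23*x^3 - 9*x^2 + 339*x + 564)/(x^7 + 13*x^6 + 69*x^5 + 193*x^4 + 307*x^3 + 279*x^2 + 135*x + 27)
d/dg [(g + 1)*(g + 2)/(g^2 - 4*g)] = (-7*g^2 - 4*g + 8)/(g^2*(g^2 - 8*g + 16))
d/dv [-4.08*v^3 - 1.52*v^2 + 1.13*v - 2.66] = -12.24*v^2 - 3.04*v + 1.13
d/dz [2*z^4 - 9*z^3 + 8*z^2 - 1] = z*(8*z^2 - 27*z + 16)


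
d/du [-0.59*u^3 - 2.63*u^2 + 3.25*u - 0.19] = -1.77*u^2 - 5.26*u + 3.25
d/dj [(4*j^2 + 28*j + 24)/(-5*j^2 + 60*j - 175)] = 4*(19*j^2 - 58*j - 317)/(5*(j^4 - 24*j^3 + 214*j^2 - 840*j + 1225))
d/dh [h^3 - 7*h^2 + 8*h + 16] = 3*h^2 - 14*h + 8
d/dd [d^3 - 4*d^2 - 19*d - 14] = 3*d^2 - 8*d - 19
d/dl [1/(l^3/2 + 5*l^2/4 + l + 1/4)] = 8*(-3*l^2 - 5*l - 2)/(2*l^3 + 5*l^2 + 4*l + 1)^2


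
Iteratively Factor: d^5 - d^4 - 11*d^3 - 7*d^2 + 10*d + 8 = (d - 1)*(d^4 - 11*d^2 - 18*d - 8) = (d - 4)*(d - 1)*(d^3 + 4*d^2 + 5*d + 2) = (d - 4)*(d - 1)*(d + 1)*(d^2 + 3*d + 2) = (d - 4)*(d - 1)*(d + 1)*(d + 2)*(d + 1)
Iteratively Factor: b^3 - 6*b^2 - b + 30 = (b + 2)*(b^2 - 8*b + 15) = (b - 5)*(b + 2)*(b - 3)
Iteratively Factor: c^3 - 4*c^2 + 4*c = (c - 2)*(c^2 - 2*c) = c*(c - 2)*(c - 2)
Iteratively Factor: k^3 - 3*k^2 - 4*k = (k)*(k^2 - 3*k - 4) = k*(k - 4)*(k + 1)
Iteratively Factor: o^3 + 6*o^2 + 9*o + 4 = (o + 1)*(o^2 + 5*o + 4) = (o + 1)*(o + 4)*(o + 1)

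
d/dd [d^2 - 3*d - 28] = 2*d - 3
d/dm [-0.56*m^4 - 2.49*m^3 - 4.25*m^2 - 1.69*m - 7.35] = -2.24*m^3 - 7.47*m^2 - 8.5*m - 1.69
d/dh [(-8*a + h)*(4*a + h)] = -4*a + 2*h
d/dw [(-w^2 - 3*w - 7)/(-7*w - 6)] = (7*w^2 + 12*w - 31)/(49*w^2 + 84*w + 36)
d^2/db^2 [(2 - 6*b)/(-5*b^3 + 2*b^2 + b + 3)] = 4*(-(3*b - 1)*(-15*b^2 + 4*b + 1)^2 + (-45*b^2 + 12*b - (3*b - 1)*(15*b - 2) + 3)*(-5*b^3 + 2*b^2 + b + 3))/(-5*b^3 + 2*b^2 + b + 3)^3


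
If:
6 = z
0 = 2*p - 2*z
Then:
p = 6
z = 6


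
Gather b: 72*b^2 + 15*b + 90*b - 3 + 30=72*b^2 + 105*b + 27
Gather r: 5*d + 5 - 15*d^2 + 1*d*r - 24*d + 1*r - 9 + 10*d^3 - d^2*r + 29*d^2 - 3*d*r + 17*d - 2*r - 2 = 10*d^3 + 14*d^2 - 2*d + r*(-d^2 - 2*d - 1) - 6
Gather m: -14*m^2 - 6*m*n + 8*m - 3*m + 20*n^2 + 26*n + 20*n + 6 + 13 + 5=-14*m^2 + m*(5 - 6*n) + 20*n^2 + 46*n + 24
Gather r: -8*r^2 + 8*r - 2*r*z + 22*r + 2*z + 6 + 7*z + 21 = -8*r^2 + r*(30 - 2*z) + 9*z + 27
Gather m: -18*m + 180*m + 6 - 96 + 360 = 162*m + 270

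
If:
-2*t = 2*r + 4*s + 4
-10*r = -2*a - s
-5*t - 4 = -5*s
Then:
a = -31*t/2 - 92/5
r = -3*t - 18/5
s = t + 4/5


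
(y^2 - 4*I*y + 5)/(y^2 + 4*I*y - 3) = (y - 5*I)/(y + 3*I)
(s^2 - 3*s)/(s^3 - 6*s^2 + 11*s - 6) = s/(s^2 - 3*s + 2)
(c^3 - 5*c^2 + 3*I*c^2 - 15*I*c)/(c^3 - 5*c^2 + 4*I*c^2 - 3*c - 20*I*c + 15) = c/(c + I)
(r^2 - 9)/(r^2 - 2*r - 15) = (r - 3)/(r - 5)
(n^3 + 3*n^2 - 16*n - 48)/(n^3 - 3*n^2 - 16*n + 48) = (n + 3)/(n - 3)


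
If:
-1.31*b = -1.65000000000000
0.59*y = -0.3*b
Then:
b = 1.26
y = -0.64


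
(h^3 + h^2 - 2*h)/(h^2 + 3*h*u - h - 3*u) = h*(h + 2)/(h + 3*u)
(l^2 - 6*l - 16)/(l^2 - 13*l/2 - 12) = 2*(l + 2)/(2*l + 3)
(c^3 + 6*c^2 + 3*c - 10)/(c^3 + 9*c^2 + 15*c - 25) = (c + 2)/(c + 5)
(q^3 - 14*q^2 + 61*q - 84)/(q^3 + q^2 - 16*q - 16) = (q^2 - 10*q + 21)/(q^2 + 5*q + 4)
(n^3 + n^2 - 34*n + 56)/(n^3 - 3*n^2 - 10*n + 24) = (n + 7)/(n + 3)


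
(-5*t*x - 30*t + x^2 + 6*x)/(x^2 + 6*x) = (-5*t + x)/x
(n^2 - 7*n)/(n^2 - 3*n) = (n - 7)/(n - 3)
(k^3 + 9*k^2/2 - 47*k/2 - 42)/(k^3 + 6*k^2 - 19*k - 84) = (k + 3/2)/(k + 3)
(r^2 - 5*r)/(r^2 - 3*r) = (r - 5)/(r - 3)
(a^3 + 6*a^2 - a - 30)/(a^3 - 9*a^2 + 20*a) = (a^3 + 6*a^2 - a - 30)/(a*(a^2 - 9*a + 20))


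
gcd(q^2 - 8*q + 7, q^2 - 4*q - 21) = q - 7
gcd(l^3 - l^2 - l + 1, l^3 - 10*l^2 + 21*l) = 1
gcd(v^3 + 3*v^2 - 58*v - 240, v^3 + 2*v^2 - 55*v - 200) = v^2 - 3*v - 40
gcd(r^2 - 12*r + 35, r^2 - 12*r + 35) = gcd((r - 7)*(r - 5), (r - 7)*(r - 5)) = r^2 - 12*r + 35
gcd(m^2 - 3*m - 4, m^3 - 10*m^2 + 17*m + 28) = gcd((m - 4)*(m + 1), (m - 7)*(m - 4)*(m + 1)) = m^2 - 3*m - 4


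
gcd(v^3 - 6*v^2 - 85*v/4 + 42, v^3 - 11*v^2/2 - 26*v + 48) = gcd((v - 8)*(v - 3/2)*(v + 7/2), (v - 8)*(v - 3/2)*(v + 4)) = v^2 - 19*v/2 + 12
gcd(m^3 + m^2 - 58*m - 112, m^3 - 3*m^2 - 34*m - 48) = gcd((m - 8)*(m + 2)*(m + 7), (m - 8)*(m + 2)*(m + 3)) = m^2 - 6*m - 16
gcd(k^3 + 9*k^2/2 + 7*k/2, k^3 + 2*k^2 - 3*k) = k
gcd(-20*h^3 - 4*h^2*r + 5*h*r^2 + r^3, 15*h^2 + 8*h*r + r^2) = 5*h + r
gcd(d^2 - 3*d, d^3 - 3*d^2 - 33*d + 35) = 1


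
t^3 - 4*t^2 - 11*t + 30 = (t - 5)*(t - 2)*(t + 3)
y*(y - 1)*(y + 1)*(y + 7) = y^4 + 7*y^3 - y^2 - 7*y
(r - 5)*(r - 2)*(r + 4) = r^3 - 3*r^2 - 18*r + 40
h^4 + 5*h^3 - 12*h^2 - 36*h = h*(h - 3)*(h + 2)*(h + 6)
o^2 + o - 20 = (o - 4)*(o + 5)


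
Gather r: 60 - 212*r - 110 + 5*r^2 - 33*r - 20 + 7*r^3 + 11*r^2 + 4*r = 7*r^3 + 16*r^2 - 241*r - 70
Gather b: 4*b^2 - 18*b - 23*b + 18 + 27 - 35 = 4*b^2 - 41*b + 10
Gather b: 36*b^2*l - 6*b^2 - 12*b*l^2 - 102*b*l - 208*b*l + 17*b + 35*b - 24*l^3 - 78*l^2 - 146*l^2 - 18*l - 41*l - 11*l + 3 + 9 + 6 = b^2*(36*l - 6) + b*(-12*l^2 - 310*l + 52) - 24*l^3 - 224*l^2 - 70*l + 18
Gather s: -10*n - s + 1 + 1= -10*n - s + 2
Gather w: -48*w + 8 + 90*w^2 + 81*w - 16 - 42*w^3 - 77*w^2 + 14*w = -42*w^3 + 13*w^2 + 47*w - 8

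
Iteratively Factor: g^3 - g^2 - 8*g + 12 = (g - 2)*(g^2 + g - 6) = (g - 2)^2*(g + 3)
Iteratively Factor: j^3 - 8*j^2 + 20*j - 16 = (j - 4)*(j^2 - 4*j + 4) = (j - 4)*(j - 2)*(j - 2)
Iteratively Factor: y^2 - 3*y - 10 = (y - 5)*(y + 2)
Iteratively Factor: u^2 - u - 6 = (u + 2)*(u - 3)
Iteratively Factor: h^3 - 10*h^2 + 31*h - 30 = (h - 5)*(h^2 - 5*h + 6) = (h - 5)*(h - 3)*(h - 2)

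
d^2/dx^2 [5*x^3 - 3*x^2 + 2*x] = 30*x - 6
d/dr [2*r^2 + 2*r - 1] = 4*r + 2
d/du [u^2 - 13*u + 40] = 2*u - 13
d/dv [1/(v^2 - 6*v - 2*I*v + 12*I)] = 2*(-v + 3 + I)/(v^2 - 6*v - 2*I*v + 12*I)^2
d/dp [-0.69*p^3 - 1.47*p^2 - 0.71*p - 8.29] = -2.07*p^2 - 2.94*p - 0.71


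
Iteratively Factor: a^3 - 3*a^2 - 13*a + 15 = (a - 1)*(a^2 - 2*a - 15) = (a - 1)*(a + 3)*(a - 5)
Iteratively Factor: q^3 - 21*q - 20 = (q + 1)*(q^2 - q - 20) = (q + 1)*(q + 4)*(q - 5)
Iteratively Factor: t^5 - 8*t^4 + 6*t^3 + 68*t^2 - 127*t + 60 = (t + 3)*(t^4 - 11*t^3 + 39*t^2 - 49*t + 20) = (t - 1)*(t + 3)*(t^3 - 10*t^2 + 29*t - 20) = (t - 1)^2*(t + 3)*(t^2 - 9*t + 20) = (t - 4)*(t - 1)^2*(t + 3)*(t - 5)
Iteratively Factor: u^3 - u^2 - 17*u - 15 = (u + 3)*(u^2 - 4*u - 5) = (u - 5)*(u + 3)*(u + 1)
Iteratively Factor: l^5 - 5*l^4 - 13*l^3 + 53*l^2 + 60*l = (l + 3)*(l^4 - 8*l^3 + 11*l^2 + 20*l) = (l - 5)*(l + 3)*(l^3 - 3*l^2 - 4*l) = (l - 5)*(l - 4)*(l + 3)*(l^2 + l) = l*(l - 5)*(l - 4)*(l + 3)*(l + 1)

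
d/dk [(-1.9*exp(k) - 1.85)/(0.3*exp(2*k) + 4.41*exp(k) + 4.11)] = (0.57*exp(2*k) + 1.11*exp(k) + 0.3495)*exp(k)/(0.09*exp(4*k) + 2.646*exp(3*k) + 21.9141*exp(2*k) + 36.2502*exp(k) + 16.8921)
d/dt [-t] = -1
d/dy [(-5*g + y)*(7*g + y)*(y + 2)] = -35*g^2 + 4*g*y + 4*g + 3*y^2 + 4*y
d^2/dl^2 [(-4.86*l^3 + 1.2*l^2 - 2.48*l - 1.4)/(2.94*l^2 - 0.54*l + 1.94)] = (5.6843418860808e-14*l^4 + 13.542624*l^3 - 83.124144*l^2 - 11.541168*l + 18.990144)/(25.412184*l^6 - 14.002632*l^5 + 52.877664*l^4 - 18.637128*l^3 + 34.892064*l^2 - 6.097032*l + 7.301384)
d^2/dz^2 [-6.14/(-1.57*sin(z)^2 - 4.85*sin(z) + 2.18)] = (-60.537944*sin(z)^4 - 140.25909*sin(z)^3 - 137.68029*sin(z)^2 + 215.59996*sin(z) + 330.885828)/(1.57*sin(z)^2 + 4.85*sin(z) - 2.18)^3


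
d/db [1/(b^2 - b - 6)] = (1 - 2*b)/(-b^2 + b + 6)^2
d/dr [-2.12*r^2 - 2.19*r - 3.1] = -4.24*r - 2.19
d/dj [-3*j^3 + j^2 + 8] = j*(2 - 9*j)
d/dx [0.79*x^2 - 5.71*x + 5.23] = 1.58*x - 5.71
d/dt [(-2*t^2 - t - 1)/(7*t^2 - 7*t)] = (3*t^2 + 2*t - 1)/(7*t^2*(t^2 - 2*t + 1))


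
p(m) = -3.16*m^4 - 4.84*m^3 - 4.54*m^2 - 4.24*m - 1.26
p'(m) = -12.64*m^3 - 14.52*m^2 - 9.08*m - 4.24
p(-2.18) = -34.82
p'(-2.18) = 77.50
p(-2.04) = -25.14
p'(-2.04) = 61.17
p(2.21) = -160.43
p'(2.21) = -231.66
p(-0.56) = 0.23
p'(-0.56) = -1.49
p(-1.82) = -14.07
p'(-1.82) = 40.39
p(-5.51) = -2218.76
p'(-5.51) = 1719.43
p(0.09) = -1.68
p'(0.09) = -5.18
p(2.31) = -184.92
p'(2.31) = -258.50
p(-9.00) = -17535.24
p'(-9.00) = 8115.92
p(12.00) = -74595.18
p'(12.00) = -24046.00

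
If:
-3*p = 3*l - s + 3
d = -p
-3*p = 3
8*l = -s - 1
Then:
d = 1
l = -1/11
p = -1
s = -3/11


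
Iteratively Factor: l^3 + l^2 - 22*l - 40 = (l + 4)*(l^2 - 3*l - 10) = (l + 2)*(l + 4)*(l - 5)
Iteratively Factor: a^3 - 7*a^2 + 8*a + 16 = (a + 1)*(a^2 - 8*a + 16) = (a - 4)*(a + 1)*(a - 4)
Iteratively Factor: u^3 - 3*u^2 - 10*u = (u)*(u^2 - 3*u - 10) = u*(u - 5)*(u + 2)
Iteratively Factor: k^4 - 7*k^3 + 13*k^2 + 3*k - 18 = (k - 3)*(k^3 - 4*k^2 + k + 6) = (k - 3)*(k - 2)*(k^2 - 2*k - 3) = (k - 3)*(k - 2)*(k + 1)*(k - 3)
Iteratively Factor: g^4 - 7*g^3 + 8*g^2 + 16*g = (g - 4)*(g^3 - 3*g^2 - 4*g) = (g - 4)^2*(g^2 + g) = (g - 4)^2*(g + 1)*(g)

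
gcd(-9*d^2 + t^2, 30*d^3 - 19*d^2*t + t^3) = -3*d + t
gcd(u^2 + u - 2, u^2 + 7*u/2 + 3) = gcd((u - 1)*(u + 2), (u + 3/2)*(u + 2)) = u + 2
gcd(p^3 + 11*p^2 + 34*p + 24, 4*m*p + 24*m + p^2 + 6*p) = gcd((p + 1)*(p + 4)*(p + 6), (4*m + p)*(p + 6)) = p + 6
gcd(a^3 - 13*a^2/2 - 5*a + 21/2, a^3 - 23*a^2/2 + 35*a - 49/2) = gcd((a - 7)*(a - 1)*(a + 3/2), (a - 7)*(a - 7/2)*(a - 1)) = a^2 - 8*a + 7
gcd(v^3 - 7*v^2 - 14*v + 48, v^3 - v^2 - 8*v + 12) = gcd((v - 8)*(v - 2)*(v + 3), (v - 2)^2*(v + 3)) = v^2 + v - 6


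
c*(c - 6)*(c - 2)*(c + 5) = c^4 - 3*c^3 - 28*c^2 + 60*c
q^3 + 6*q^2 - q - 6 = (q - 1)*(q + 1)*(q + 6)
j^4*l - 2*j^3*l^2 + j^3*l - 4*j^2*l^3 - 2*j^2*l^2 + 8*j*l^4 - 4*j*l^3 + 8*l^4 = (j - 2*l)^2*(j + 2*l)*(j*l + l)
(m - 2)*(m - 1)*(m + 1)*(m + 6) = m^4 + 4*m^3 - 13*m^2 - 4*m + 12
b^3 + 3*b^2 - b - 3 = (b - 1)*(b + 1)*(b + 3)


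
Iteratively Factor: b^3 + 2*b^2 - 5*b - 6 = (b + 1)*(b^2 + b - 6) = (b - 2)*(b + 1)*(b + 3)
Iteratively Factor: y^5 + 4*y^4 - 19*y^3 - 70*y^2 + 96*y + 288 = (y - 3)*(y^4 + 7*y^3 + 2*y^2 - 64*y - 96) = (y - 3)*(y + 4)*(y^3 + 3*y^2 - 10*y - 24) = (y - 3)*(y + 2)*(y + 4)*(y^2 + y - 12) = (y - 3)^2*(y + 2)*(y + 4)*(y + 4)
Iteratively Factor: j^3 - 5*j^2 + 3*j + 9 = (j - 3)*(j^2 - 2*j - 3) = (j - 3)^2*(j + 1)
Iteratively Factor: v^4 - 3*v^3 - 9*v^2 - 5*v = (v - 5)*(v^3 + 2*v^2 + v) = (v - 5)*(v + 1)*(v^2 + v) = (v - 5)*(v + 1)^2*(v)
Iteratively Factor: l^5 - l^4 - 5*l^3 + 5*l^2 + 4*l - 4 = (l - 1)*(l^4 - 5*l^2 + 4) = (l - 2)*(l - 1)*(l^3 + 2*l^2 - l - 2) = (l - 2)*(l - 1)^2*(l^2 + 3*l + 2) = (l - 2)*(l - 1)^2*(l + 2)*(l + 1)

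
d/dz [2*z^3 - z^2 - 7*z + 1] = 6*z^2 - 2*z - 7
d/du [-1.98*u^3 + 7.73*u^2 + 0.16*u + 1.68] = -5.94*u^2 + 15.46*u + 0.16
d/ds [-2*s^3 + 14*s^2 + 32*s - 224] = -6*s^2 + 28*s + 32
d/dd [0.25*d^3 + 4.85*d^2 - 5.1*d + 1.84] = 0.75*d^2 + 9.7*d - 5.1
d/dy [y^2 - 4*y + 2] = 2*y - 4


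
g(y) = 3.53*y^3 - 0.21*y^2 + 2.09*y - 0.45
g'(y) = 10.59*y^2 - 0.42*y + 2.09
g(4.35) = 295.23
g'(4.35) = 200.65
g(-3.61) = -176.80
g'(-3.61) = 141.62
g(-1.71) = -22.29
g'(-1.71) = 33.77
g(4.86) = 409.96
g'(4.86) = 250.18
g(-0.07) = -0.60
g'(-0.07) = 2.17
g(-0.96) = -5.77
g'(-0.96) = 12.25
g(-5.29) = -539.95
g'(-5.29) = 300.66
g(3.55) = 162.25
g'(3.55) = 134.06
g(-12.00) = -6155.61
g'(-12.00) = 1532.09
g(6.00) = 767.01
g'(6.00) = 380.81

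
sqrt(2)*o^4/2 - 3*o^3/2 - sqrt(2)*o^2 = o^2*(o - 2*sqrt(2))*(sqrt(2)*o/2 + 1/2)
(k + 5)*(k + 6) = k^2 + 11*k + 30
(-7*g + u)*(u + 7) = -7*g*u - 49*g + u^2 + 7*u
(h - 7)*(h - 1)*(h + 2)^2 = h^4 - 4*h^3 - 21*h^2 - 4*h + 28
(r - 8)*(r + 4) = r^2 - 4*r - 32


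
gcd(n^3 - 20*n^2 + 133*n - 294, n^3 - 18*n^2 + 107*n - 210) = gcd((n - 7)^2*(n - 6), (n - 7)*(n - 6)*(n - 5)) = n^2 - 13*n + 42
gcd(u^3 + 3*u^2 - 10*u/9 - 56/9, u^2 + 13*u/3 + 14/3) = u^2 + 13*u/3 + 14/3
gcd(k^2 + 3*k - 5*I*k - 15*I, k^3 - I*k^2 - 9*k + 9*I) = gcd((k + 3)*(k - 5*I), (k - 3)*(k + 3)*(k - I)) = k + 3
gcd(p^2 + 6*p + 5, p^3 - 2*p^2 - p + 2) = p + 1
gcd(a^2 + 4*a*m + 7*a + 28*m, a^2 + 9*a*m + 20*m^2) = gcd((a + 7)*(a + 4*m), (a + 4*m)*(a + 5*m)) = a + 4*m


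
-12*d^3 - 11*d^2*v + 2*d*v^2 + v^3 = (-3*d + v)*(d + v)*(4*d + v)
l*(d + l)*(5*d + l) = 5*d^2*l + 6*d*l^2 + l^3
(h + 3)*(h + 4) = h^2 + 7*h + 12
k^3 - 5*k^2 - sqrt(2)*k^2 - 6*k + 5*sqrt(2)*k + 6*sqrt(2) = (k - 6)*(k + 1)*(k - sqrt(2))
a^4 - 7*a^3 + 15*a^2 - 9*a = a*(a - 3)^2*(a - 1)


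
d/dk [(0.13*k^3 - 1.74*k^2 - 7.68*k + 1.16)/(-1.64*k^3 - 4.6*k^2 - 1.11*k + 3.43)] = (1.11022302462516e-16*k^5 - 3.4516*k^4 - 25.479*k^3 - 26.3517*k^2 - 1.2644*k - 25.0548)/(2.6896*k^6 + 15.088*k^5 + 24.8008*k^4 - 1.0384*k^3 - 30.3239*k^2 - 7.6146*k + 11.7649)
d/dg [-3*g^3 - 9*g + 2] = -9*g^2 - 9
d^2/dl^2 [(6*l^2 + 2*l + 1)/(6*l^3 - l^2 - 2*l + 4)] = 2*(216*l^6 + 216*l^5 + 396*l^4 - 1042*l^3 - 249*l^2 - 42*l + 120)/(216*l^9 - 108*l^8 - 198*l^7 + 503*l^6 - 78*l^5 - 288*l^4 + 328*l^3 - 96*l + 64)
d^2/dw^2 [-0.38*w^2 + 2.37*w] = -0.760000000000000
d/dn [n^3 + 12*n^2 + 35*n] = 3*n^2 + 24*n + 35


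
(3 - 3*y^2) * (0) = 0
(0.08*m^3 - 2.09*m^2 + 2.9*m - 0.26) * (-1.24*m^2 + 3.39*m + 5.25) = -0.0992*m^5 + 2.8628*m^4 - 10.2611*m^3 - 0.819100000000001*m^2 + 14.3436*m - 1.365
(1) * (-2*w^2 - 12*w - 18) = -2*w^2 - 12*w - 18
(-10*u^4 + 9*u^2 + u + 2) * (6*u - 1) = -60*u^5 + 10*u^4 + 54*u^3 - 3*u^2 + 11*u - 2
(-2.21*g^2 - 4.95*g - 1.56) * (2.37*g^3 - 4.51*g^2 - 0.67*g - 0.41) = -5.2377*g^5 - 1.7644*g^4 + 20.108*g^3 + 11.2582*g^2 + 3.0747*g + 0.6396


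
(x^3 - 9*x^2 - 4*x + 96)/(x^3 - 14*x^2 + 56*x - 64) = (x + 3)/(x - 2)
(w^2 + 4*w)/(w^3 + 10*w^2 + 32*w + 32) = w/(w^2 + 6*w + 8)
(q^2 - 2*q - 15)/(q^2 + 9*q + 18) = (q - 5)/(q + 6)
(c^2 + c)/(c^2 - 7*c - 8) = c/(c - 8)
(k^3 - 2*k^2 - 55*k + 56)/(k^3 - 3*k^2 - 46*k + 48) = (k + 7)/(k + 6)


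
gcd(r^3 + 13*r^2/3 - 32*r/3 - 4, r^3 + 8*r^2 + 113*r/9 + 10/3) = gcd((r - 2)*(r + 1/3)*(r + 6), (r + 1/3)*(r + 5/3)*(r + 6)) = r^2 + 19*r/3 + 2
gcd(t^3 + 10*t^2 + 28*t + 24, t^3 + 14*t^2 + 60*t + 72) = t^2 + 8*t + 12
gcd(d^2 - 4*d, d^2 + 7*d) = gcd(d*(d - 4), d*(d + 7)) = d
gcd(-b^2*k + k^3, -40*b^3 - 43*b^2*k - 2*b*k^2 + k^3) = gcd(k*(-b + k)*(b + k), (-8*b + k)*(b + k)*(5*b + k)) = b + k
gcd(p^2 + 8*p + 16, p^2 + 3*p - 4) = p + 4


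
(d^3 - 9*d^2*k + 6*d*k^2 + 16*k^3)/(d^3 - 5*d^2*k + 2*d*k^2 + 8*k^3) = (d - 8*k)/(d - 4*k)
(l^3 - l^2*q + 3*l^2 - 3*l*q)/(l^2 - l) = (l^2 - l*q + 3*l - 3*q)/(l - 1)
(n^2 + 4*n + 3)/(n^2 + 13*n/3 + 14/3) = 3*(n^2 + 4*n + 3)/(3*n^2 + 13*n + 14)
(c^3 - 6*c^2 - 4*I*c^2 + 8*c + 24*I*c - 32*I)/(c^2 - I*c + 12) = (c^2 - 6*c + 8)/(c + 3*I)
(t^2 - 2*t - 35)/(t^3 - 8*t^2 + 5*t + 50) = (t^2 - 2*t - 35)/(t^3 - 8*t^2 + 5*t + 50)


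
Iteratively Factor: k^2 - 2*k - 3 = (k + 1)*(k - 3)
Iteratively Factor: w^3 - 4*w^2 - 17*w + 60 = (w - 3)*(w^2 - w - 20) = (w - 5)*(w - 3)*(w + 4)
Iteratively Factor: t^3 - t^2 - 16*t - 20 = (t + 2)*(t^2 - 3*t - 10) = (t - 5)*(t + 2)*(t + 2)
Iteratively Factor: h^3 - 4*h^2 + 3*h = (h)*(h^2 - 4*h + 3) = h*(h - 1)*(h - 3)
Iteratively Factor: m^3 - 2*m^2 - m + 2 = (m + 1)*(m^2 - 3*m + 2) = (m - 2)*(m + 1)*(m - 1)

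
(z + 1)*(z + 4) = z^2 + 5*z + 4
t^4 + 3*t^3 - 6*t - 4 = (t + 1)*(t + 2)*(t - sqrt(2))*(t + sqrt(2))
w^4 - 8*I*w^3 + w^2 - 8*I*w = w*(w - 8*I)*(w - I)*(w + I)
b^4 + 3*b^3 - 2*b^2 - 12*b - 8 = (b - 2)*(b + 1)*(b + 2)^2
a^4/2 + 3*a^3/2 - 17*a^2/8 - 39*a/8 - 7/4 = (a/2 + 1/2)*(a - 2)*(a + 1/2)*(a + 7/2)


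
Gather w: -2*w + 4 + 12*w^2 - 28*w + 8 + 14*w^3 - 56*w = 14*w^3 + 12*w^2 - 86*w + 12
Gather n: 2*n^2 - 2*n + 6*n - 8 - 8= 2*n^2 + 4*n - 16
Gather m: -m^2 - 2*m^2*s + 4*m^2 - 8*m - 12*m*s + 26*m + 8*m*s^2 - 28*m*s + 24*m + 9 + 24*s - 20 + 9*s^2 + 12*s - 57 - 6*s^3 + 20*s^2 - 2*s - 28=m^2*(3 - 2*s) + m*(8*s^2 - 40*s + 42) - 6*s^3 + 29*s^2 + 34*s - 96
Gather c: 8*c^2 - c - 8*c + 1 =8*c^2 - 9*c + 1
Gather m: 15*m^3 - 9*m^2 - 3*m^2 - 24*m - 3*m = 15*m^3 - 12*m^2 - 27*m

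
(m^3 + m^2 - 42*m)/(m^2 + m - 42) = m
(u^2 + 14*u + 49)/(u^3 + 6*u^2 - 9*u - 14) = (u + 7)/(u^2 - u - 2)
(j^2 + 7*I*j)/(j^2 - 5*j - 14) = j*(j + 7*I)/(j^2 - 5*j - 14)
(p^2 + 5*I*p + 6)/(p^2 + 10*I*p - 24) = (p - I)/(p + 4*I)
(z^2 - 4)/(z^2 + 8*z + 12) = (z - 2)/(z + 6)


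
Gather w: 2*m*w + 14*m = 2*m*w + 14*m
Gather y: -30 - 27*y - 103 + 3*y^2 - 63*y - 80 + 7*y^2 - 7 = 10*y^2 - 90*y - 220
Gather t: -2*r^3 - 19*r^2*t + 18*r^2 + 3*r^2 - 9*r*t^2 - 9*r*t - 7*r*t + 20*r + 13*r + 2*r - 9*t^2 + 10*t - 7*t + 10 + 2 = -2*r^3 + 21*r^2 + 35*r + t^2*(-9*r - 9) + t*(-19*r^2 - 16*r + 3) + 12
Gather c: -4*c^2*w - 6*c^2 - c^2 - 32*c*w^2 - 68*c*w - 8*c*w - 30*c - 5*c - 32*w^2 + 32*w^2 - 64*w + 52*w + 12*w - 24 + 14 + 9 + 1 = c^2*(-4*w - 7) + c*(-32*w^2 - 76*w - 35)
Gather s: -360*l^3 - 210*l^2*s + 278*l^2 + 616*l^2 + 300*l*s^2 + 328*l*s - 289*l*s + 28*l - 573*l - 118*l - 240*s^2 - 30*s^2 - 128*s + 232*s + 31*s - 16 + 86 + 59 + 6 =-360*l^3 + 894*l^2 - 663*l + s^2*(300*l - 270) + s*(-210*l^2 + 39*l + 135) + 135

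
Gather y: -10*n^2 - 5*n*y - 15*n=-10*n^2 - 5*n*y - 15*n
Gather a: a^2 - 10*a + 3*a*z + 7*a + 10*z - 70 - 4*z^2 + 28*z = a^2 + a*(3*z - 3) - 4*z^2 + 38*z - 70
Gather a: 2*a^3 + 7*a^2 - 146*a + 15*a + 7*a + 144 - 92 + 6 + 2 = 2*a^3 + 7*a^2 - 124*a + 60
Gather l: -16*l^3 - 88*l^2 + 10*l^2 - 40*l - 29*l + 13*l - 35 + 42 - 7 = -16*l^3 - 78*l^2 - 56*l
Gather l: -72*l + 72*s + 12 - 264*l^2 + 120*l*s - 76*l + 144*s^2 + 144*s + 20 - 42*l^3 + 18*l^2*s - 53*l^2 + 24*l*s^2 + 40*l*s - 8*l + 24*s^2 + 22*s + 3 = -42*l^3 + l^2*(18*s - 317) + l*(24*s^2 + 160*s - 156) + 168*s^2 + 238*s + 35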